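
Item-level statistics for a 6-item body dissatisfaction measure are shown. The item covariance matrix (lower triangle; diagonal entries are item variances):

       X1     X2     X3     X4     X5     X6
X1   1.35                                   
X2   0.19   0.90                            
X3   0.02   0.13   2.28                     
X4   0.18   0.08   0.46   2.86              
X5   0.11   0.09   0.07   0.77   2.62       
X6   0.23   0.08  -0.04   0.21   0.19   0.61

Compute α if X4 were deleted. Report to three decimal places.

α = 0.270

Remaining items: X1, X2, X3, X5, X6 (k = 5).
sum of item variances = 1.35 + 0.90 + 2.28 + 2.62 + 0.61 = 7.76
total variance = 7.76 + 2 × 1.07 = 9.90
α (item deleted) = (5/4)·(1 − 7.76/9.90) = 0.270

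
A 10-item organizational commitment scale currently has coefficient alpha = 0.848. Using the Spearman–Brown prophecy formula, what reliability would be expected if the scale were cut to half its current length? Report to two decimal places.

Length factor m = 1/2
α' = m·α / (1 − (1−m)·α)
   = 1/2 × 0.848 / (1 − (1 − 1/2) × 0.848)
   = 0.4240 / 0.5760 = 0.74

predicted reliability = 0.74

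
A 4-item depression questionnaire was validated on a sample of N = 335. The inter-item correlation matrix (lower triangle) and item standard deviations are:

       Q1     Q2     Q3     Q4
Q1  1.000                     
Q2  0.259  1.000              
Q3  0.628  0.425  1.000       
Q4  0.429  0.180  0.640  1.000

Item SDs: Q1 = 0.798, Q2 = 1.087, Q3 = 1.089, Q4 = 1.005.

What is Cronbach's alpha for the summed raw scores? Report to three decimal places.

Cronbach's alpha = 0.741

Σσ²ᵢ = 0.798² + 1.087² + 1.089² + 1.005² = 4.0143
Covariances σ_ij = r_ij · s_i · s_j:
  σ(Q1,Q2) = 0.259 × 0.798 × 1.087 = 0.2247
  σ(Q1,Q3) = 0.628 × 0.798 × 1.089 = 0.5457
  σ(Q1,Q4) = 0.429 × 0.798 × 1.005 = 0.3441
  σ(Q2,Q3) = 0.425 × 1.087 × 1.089 = 0.5031
  σ(Q2,Q4) = 0.180 × 1.087 × 1.005 = 0.1966
  σ(Q3,Q4) = 0.640 × 1.089 × 1.005 = 0.7004
σ²_T = Σσ²ᵢ + 2·Σσ_ij = 4.0143 + 2 × 2.5146 = 9.0435
α = (4/3)·(1 − 4.0143/9.0435) = 0.741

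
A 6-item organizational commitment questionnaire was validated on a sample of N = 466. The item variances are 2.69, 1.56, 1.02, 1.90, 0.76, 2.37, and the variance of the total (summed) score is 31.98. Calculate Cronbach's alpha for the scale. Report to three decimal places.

ΣVar(i) = 2.69 + 1.56 + 1.02 + 1.90 + 0.76 + 2.37 = 10.30
α = (k/(k−1))·(1 − ΣVar(i)/total variance) = (6/5)·(1 − 10.30/31.98) = 0.814

Cronbach's alpha = 0.814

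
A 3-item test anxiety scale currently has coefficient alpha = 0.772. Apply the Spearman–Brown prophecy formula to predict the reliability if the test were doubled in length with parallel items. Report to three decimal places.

predicted reliability = 0.871

Length factor m = 2
α' = m·α / (1 + (m−1)·α)
   = 2 × 0.772 / (1 + (2 − 1) × 0.772)
   = 1.5440 / 1.7720 = 0.871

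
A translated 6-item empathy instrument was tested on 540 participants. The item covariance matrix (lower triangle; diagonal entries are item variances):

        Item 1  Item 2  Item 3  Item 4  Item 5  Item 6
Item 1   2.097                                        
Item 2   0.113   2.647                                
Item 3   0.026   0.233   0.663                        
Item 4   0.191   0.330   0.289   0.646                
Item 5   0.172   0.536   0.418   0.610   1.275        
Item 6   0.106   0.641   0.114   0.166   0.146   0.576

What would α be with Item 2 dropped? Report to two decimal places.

α = 0.57

Remaining items: Item 1, Item 3, Item 4, Item 5, Item 6 (k = 5).
Σσᵢ² = 2.097 + 0.663 + 0.646 + 1.275 + 0.576 = 5.257
σ²_T = 5.257 + 2 × 2.238 = 9.733
α (item deleted) = (5/4)·(1 − 5.257/9.733) = 0.57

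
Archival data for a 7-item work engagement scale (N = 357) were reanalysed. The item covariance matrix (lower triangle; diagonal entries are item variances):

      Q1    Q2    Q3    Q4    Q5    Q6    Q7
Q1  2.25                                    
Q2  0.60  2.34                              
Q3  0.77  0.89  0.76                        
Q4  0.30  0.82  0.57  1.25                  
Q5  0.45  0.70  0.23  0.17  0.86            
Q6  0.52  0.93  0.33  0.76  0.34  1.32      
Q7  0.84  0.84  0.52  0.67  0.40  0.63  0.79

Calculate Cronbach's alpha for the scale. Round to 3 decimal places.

Cronbach's alpha = 0.840

sum of item variances = 2.25 + 2.34 + 0.76 + 1.25 + 0.86 + 1.32 + 0.79 = 9.57
Σ_{i<j} σ_ij = 12.28
σ²_total = 9.57 + 2 × 12.28 = 34.13
α = (k/(k−1))·(1 − sum of item variances/σ²_total) = (7/6)·(1 − 9.57/34.13) = 0.840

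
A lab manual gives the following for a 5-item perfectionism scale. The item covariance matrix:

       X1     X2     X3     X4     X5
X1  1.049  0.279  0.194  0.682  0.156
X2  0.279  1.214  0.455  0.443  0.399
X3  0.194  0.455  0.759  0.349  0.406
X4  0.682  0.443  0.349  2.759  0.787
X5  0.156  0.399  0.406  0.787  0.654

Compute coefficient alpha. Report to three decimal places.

coefficient alpha = 0.704

sum of item variances = 1.049 + 1.214 + 0.759 + 2.759 + 0.654 = 6.435
Sum of off-diagonal covariances = 4.150
σ²_T = 6.435 + 2 × 4.150 = 14.735
α = (k/(k−1))·(1 − sum of item variances/σ²_T) = (5/4)·(1 − 6.435/14.735) = 0.704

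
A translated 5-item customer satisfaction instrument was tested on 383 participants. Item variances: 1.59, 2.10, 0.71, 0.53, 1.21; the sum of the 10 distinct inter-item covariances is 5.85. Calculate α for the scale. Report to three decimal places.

sum of item variances = 1.59 + 2.10 + 0.71 + 0.53 + 1.21 = 6.14
Sum of distinct covariances = 5.85
σ²_T = sum of item variances + 2·Σcov = 6.14 + 2 × 5.85 = 17.84
α = (5/4)·(1 − 6.14/17.84) = 0.820

α = 0.820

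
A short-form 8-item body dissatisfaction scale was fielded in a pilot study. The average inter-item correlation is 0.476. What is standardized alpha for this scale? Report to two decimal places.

α = 0.88

Standardized α = k·r̄ / (1 + (k−1)·r̄) = 8 × 0.476 / (1 + 7 × 0.476)
  = 3.8080 / 4.3320 = 0.88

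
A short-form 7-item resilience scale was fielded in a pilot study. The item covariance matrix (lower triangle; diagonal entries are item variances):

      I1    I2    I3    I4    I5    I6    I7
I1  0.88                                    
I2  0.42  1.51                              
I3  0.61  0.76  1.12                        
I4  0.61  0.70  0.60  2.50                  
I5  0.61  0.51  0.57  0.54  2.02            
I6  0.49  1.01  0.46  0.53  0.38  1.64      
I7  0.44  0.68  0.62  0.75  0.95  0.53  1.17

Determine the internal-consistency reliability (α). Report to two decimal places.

α = 0.82

Σσ²ᵢ = 0.88 + 1.51 + 1.12 + 2.50 + 2.02 + 1.64 + 1.17 = 10.84
Σ_{i<j} σ_ij = 12.77
σ²_total = 10.84 + 2 × 12.77 = 36.38
α = (k/(k−1))·(1 − Σσ²ᵢ/σ²_total) = (7/6)·(1 − 10.84/36.38) = 0.82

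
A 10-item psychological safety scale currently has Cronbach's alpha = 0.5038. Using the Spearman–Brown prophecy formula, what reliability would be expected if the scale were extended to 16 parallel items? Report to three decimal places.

Length factor m = 16/10 = 1.6000
α' = m·α / (1 + (m−1)·α)
   = 16/10 × 0.5038 / (1 + (16/10 − 1) × 0.5038)
   = 0.8061 / 1.3023 = 0.619

predicted reliability = 0.619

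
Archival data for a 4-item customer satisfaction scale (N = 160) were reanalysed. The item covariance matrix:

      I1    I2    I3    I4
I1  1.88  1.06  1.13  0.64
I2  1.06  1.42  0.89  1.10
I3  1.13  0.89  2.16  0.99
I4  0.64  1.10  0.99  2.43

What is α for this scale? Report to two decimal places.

ΣVar(i) = 1.88 + 1.42 + 2.16 + 2.43 = 7.89
Σ_{i<j} σ_ij = 5.81
total variance = 7.89 + 2 × 5.81 = 19.51
α = (k/(k−1))·(1 − ΣVar(i)/total variance) = (4/3)·(1 − 7.89/19.51) = 0.79

α = 0.79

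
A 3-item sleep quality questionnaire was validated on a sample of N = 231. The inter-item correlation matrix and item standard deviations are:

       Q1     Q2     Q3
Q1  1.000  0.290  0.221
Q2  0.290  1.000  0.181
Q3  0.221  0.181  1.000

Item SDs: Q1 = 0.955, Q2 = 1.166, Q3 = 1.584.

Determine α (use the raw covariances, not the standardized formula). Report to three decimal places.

Σσ²ᵢ = 0.955² + 1.166² + 1.584² = 4.7806
Covariances σ_ij = r_ij · s_i · s_j:
  σ(Q1,Q2) = 0.290 × 0.955 × 1.166 = 0.3229
  σ(Q1,Q3) = 0.221 × 0.955 × 1.584 = 0.3343
  σ(Q2,Q3) = 0.181 × 1.166 × 1.584 = 0.3343
σ²_T = Σσ²ᵢ + 2·Σσ_ij = 4.7806 + 2 × 0.9915 = 6.7636
α = (3/2)·(1 − 4.7806/6.7636) = 0.440

α = 0.440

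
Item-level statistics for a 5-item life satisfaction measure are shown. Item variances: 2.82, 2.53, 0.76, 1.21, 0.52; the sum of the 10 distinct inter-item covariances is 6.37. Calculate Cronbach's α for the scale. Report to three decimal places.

sum of item variances = 2.82 + 2.53 + 0.76 + 1.21 + 0.52 = 7.84
Sum of distinct covariances = 6.37
total variance = sum of item variances + 2·Σcov = 7.84 + 2 × 6.37 = 20.58
α = (5/4)·(1 − 7.84/20.58) = 0.774

α = 0.774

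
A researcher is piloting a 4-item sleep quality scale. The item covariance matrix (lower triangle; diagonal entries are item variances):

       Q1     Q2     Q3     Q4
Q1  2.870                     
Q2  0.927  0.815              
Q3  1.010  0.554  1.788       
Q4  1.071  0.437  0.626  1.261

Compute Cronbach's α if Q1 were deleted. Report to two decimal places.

Cronbach's α = 0.68

Remaining items: Q2, Q3, Q4 (k = 3).
sum of item variances = 0.815 + 1.788 + 1.261 = 3.864
σ²_T = 3.864 + 2 × 1.617 = 7.098
α (item deleted) = (3/2)·(1 − 3.864/7.098) = 0.68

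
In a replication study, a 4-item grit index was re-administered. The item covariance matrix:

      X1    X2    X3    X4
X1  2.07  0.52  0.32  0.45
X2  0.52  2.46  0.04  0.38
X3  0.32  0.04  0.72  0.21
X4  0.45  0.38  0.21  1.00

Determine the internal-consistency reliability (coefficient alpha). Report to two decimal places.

Σσ²ᵢ = 2.07 + 2.46 + 0.72 + 1.00 = 6.25
Sum of the distinct covariances = 1.92
Var(T) = 6.25 + 2 × 1.92 = 10.09
α = (k/(k−1))·(1 − Σσ²ᵢ/Var(T)) = (4/3)·(1 − 6.25/10.09) = 0.51

α = 0.51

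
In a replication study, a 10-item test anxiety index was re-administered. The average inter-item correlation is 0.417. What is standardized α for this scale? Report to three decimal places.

Standardized α = k·r̄ / (1 + (k−1)·r̄) = 10 × 0.417 / (1 + 9 × 0.417)
  = 4.1700 / 4.7530 = 0.877

standardized α = 0.877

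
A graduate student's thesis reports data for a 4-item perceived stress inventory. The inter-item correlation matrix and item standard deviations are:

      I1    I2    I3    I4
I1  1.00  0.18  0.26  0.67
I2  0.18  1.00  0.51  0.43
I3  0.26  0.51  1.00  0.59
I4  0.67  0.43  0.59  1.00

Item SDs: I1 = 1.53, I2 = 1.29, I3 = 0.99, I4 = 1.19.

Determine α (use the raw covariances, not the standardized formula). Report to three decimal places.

Σσ²ᵢ = 1.53² + 1.29² + 0.99² + 1.19² = 6.4012
Covariances σ_ij = r_ij · s_i · s_j:
  σ(I1,I2) = 0.18 × 1.53 × 1.29 = 0.3553
  σ(I1,I3) = 0.26 × 1.53 × 0.99 = 0.3938
  σ(I1,I4) = 0.67 × 1.53 × 1.19 = 1.2199
  σ(I2,I3) = 0.51 × 1.29 × 0.99 = 0.6513
  σ(I2,I4) = 0.43 × 1.29 × 1.19 = 0.6601
  σ(I3,I4) = 0.59 × 0.99 × 1.19 = 0.6951
σ²_T = Σσ²ᵢ + 2·Σσ_ij = 6.4012 + 2 × 3.9755 = 14.3522
α = (4/3)·(1 − 6.4012/14.3522) = 0.739

α = 0.739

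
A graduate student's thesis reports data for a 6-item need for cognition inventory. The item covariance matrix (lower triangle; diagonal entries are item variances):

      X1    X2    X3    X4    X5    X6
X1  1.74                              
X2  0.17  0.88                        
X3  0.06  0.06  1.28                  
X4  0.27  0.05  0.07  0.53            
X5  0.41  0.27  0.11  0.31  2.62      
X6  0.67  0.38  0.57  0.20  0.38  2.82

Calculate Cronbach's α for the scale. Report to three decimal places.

Σσ²ᵢ = 1.74 + 0.88 + 1.28 + 0.53 + 2.62 + 2.82 = 9.87
Sum of off-diagonal covariances = 3.98
σ²_T = 9.87 + 2 × 3.98 = 17.83
α = (k/(k−1))·(1 − Σσ²ᵢ/σ²_T) = (6/5)·(1 − 9.87/17.83) = 0.536

α = 0.536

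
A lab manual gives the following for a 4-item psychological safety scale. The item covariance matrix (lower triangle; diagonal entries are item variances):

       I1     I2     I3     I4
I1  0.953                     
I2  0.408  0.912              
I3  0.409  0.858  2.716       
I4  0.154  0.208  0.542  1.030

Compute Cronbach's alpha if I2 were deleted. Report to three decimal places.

Remaining items: I1, I3, I4 (k = 3).
sum of item variances = 0.953 + 2.716 + 1.030 = 4.699
total variance = 4.699 + 2 × 1.105 = 6.909
α (item deleted) = (3/2)·(1 − 4.699/6.909) = 0.480

Cronbach's alpha = 0.480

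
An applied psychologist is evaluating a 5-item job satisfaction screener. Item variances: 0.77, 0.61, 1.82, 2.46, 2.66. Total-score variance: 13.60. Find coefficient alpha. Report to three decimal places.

α = 0.485

Σσ²ᵢ = 0.77 + 0.61 + 1.82 + 2.46 + 2.66 = 8.32
α = (k/(k−1))·(1 − Σσ²ᵢ/σ²_total) = (5/4)·(1 − 8.32/13.60) = 0.485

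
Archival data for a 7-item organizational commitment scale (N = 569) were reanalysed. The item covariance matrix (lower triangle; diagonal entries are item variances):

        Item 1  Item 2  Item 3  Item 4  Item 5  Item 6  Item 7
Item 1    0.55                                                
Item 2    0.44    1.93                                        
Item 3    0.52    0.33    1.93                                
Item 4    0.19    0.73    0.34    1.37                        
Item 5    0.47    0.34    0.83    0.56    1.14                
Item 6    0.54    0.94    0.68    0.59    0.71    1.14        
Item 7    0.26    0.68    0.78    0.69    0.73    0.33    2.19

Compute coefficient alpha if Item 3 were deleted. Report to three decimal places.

Remaining items: Item 1, Item 2, Item 4, Item 5, Item 6, Item 7 (k = 6).
sum of item variances = 0.55 + 1.93 + 1.37 + 1.14 + 1.14 + 2.19 = 8.32
σ²_total = 8.32 + 2 × 8.20 = 24.72
α (item deleted) = (6/5)·(1 − 8.32/24.72) = 0.796

α = 0.796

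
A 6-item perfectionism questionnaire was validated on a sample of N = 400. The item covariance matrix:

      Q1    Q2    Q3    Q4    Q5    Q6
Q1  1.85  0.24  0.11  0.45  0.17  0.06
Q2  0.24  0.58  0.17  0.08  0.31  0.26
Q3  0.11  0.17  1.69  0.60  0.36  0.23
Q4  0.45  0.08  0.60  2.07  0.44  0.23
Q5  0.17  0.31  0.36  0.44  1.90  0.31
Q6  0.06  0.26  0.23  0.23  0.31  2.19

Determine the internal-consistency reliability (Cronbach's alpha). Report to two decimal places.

Cronbach's alpha = 0.53

sum of item variances = 1.85 + 0.58 + 1.69 + 2.07 + 1.90 + 2.19 = 10.28
Sum of the distinct covariances = 4.02
total variance = 10.28 + 2 × 4.02 = 18.32
α = (k/(k−1))·(1 − sum of item variances/total variance) = (6/5)·(1 − 10.28/18.32) = 0.53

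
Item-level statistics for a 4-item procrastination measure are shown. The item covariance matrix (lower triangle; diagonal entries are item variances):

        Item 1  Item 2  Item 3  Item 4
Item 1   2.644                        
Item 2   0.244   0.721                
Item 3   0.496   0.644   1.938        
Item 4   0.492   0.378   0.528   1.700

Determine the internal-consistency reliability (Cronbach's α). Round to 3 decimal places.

ΣVar(i) = 2.644 + 0.721 + 1.938 + 1.700 = 7.003
Sum of off-diagonal covariances = 2.782
total variance = 7.003 + 2 × 2.782 = 12.567
α = (k/(k−1))·(1 − ΣVar(i)/total variance) = (4/3)·(1 − 7.003/12.567) = 0.590

α = 0.590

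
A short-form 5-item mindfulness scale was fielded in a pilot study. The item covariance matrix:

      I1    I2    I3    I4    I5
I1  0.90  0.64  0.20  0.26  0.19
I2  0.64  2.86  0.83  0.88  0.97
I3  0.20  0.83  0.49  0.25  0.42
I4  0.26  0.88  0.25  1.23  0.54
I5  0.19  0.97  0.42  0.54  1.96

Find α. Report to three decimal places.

sum of item variances = 0.90 + 2.86 + 0.49 + 1.23 + 1.96 = 7.44
Σ_{i<j} σ_ij = 5.18
σ²_total = 7.44 + 2 × 5.18 = 17.80
α = (k/(k−1))·(1 − sum of item variances/σ²_total) = (5/4)·(1 − 7.44/17.80) = 0.728

α = 0.728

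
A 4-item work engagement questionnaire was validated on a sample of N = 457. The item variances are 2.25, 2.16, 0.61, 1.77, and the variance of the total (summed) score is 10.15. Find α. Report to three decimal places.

Σσᵢ² = 2.25 + 2.16 + 0.61 + 1.77 = 6.79
α = (k/(k−1))·(1 − Σσᵢ²/σ²_T) = (4/3)·(1 − 6.79/10.15) = 0.441

α = 0.441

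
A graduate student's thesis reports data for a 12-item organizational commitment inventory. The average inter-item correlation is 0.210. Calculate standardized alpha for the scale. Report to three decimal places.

Standardized α = k·r̄ / (1 + (k−1)·r̄) = 12 × 0.210 / (1 + 11 × 0.210)
  = 2.5200 / 3.3100 = 0.761

α = 0.761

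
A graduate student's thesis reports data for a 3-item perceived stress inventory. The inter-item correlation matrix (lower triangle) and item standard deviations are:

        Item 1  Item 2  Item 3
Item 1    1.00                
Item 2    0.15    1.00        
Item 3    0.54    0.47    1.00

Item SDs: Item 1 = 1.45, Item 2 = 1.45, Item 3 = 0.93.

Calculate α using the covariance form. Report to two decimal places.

Σσ²ᵢ = 1.45² + 1.45² + 0.93² = 5.0699
Covariances σ_ij = r_ij · s_i · s_j:
  σ(Item 1,Item 2) = 0.15 × 1.45 × 1.45 = 0.3154
  σ(Item 1,Item 3) = 0.54 × 1.45 × 0.93 = 0.7282
  σ(Item 2,Item 3) = 0.47 × 1.45 × 0.93 = 0.6338
σ²_T = Σσ²ᵢ + 2·Σσ_ij = 5.0699 + 2 × 1.6774 = 8.4247
α = (3/2)·(1 − 5.0699/8.4247) = 0.60

α = 0.60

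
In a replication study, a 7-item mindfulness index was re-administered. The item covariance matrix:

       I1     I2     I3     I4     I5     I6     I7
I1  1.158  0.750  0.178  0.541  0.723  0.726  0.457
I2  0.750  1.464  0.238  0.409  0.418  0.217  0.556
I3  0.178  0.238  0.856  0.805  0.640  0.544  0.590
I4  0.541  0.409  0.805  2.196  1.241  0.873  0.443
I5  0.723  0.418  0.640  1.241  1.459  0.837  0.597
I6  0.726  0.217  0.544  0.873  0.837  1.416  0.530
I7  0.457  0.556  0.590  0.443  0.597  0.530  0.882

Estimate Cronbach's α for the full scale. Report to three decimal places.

sum of item variances = 1.158 + 1.464 + 0.856 + 2.196 + 1.459 + 1.416 + 0.882 = 9.431
Sum of off-diagonal covariances = 12.313
total variance = 9.431 + 2 × 12.313 = 34.057
α = (k/(k−1))·(1 − sum of item variances/total variance) = (7/6)·(1 − 9.431/34.057) = 0.844

α = 0.844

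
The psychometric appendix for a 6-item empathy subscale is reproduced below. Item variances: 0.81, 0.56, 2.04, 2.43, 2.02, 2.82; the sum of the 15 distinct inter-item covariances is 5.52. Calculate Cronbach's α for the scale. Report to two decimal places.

Σσᵢ² = 0.81 + 0.56 + 2.04 + 2.43 + 2.02 + 2.82 = 10.68
Sum of distinct covariances = 5.52
total variance = Σσᵢ² + 2·Σcov = 10.68 + 2 × 5.52 = 21.72
α = (6/5)·(1 − 10.68/21.72) = 0.61

α = 0.61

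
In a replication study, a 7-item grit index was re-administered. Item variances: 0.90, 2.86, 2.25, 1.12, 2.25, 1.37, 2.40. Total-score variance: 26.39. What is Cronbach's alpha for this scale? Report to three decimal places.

α = 0.585

ΣVar(i) = 0.90 + 2.86 + 2.25 + 1.12 + 2.25 + 1.37 + 2.40 = 13.15
α = (k/(k−1))·(1 − ΣVar(i)/total variance) = (7/6)·(1 − 13.15/26.39) = 0.585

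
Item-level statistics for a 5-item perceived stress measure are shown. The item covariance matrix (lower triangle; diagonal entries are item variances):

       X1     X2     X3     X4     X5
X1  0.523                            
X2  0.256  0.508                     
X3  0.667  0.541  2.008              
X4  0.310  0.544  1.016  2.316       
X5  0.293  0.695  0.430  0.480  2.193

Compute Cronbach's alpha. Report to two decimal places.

sum of item variances = 0.523 + 0.508 + 2.008 + 2.316 + 2.193 = 7.548
Σ_{i<j} σ_ij = 5.232
σ²_T = 7.548 + 2 × 5.232 = 18.012
α = (k/(k−1))·(1 − sum of item variances/σ²_T) = (5/4)·(1 − 7.548/18.012) = 0.73

Cronbach's alpha = 0.73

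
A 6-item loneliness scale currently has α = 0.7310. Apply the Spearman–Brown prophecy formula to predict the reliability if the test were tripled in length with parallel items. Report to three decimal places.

Length factor m = 3
α' = m·α / (1 + (m−1)·α)
   = 3 × 0.7310 / (1 + (3 − 1) × 0.7310)
   = 2.1930 / 2.4620 = 0.891

predicted reliability = 0.891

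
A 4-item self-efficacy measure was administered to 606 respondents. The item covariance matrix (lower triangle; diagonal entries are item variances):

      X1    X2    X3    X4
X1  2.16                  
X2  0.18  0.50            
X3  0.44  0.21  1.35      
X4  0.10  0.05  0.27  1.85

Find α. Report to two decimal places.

sum of item variances = 2.16 + 0.50 + 1.35 + 1.85 = 5.86
Sum of the distinct covariances = 1.25
σ²_total = 5.86 + 2 × 1.25 = 8.36
α = (k/(k−1))·(1 − sum of item variances/σ²_total) = (4/3)·(1 − 5.86/8.36) = 0.40

α = 0.40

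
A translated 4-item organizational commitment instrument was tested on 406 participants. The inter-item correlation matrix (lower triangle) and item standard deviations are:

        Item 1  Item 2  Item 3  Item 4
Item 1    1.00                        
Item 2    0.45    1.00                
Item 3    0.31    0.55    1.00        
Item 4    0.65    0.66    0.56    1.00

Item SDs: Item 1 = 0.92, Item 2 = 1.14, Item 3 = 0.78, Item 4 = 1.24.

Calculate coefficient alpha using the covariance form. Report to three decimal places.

Σσ²ᵢ = 0.92² + 1.14² + 0.78² + 1.24² = 4.2920
Covariances σ_ij = r_ij · s_i · s_j:
  σ(Item 1,Item 2) = 0.45 × 0.92 × 1.14 = 0.4720
  σ(Item 1,Item 3) = 0.31 × 0.92 × 0.78 = 0.2225
  σ(Item 1,Item 4) = 0.65 × 0.92 × 1.24 = 0.7415
  σ(Item 2,Item 3) = 0.55 × 1.14 × 0.78 = 0.4891
  σ(Item 2,Item 4) = 0.66 × 1.14 × 1.24 = 0.9330
  σ(Item 3,Item 4) = 0.56 × 0.78 × 1.24 = 0.5416
σ²_T = Σσ²ᵢ + 2·Σσ_ij = 4.2920 + 2 × 3.3997 = 11.0914
α = (4/3)·(1 − 4.2920/11.0914) = 0.817

α = 0.817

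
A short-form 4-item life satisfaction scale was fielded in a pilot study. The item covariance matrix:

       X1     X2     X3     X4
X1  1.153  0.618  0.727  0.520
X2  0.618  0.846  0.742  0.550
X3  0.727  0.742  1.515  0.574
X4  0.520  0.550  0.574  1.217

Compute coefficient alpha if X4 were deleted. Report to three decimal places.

α = 0.814

Remaining items: X1, X2, X3 (k = 3).
Σσ²ᵢ = 1.153 + 0.846 + 1.515 = 3.514
σ²_T = 3.514 + 2 × 2.087 = 7.688
α (item deleted) = (3/2)·(1 − 3.514/7.688) = 0.814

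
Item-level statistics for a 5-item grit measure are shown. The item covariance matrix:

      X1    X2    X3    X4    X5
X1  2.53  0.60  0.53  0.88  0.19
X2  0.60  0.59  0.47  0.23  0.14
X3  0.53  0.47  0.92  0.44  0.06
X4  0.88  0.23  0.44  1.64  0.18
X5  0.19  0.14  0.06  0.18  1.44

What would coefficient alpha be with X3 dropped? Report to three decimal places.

Remaining items: X1, X2, X4, X5 (k = 4).
ΣVar(i) = 2.53 + 0.59 + 1.64 + 1.44 = 6.20
σ²_T = 6.20 + 2 × 2.22 = 10.64
α (item deleted) = (4/3)·(1 − 6.20/10.64) = 0.556

coefficient alpha = 0.556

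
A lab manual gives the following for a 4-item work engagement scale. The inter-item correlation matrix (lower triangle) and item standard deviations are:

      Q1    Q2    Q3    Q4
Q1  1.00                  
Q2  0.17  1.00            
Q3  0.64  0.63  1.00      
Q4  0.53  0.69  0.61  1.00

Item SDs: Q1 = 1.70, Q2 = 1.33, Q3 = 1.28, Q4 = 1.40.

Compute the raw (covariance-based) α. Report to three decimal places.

α = 0.815

Σσ²ᵢ = 1.70² + 1.33² + 1.28² + 1.40² = 8.2573
Covariances σ_ij = r_ij · s_i · s_j:
  σ(Q1,Q2) = 0.17 × 1.70 × 1.33 = 0.3844
  σ(Q1,Q3) = 0.64 × 1.70 × 1.28 = 1.3926
  σ(Q1,Q4) = 0.53 × 1.70 × 1.40 = 1.2614
  σ(Q2,Q3) = 0.63 × 1.33 × 1.28 = 1.0725
  σ(Q2,Q4) = 0.69 × 1.33 × 1.40 = 1.2848
  σ(Q3,Q4) = 0.61 × 1.28 × 1.40 = 1.0931
σ²_T = Σσ²ᵢ + 2·Σσ_ij = 8.2573 + 2 × 6.4888 = 21.2349
α = (4/3)·(1 − 8.2573/21.2349) = 0.815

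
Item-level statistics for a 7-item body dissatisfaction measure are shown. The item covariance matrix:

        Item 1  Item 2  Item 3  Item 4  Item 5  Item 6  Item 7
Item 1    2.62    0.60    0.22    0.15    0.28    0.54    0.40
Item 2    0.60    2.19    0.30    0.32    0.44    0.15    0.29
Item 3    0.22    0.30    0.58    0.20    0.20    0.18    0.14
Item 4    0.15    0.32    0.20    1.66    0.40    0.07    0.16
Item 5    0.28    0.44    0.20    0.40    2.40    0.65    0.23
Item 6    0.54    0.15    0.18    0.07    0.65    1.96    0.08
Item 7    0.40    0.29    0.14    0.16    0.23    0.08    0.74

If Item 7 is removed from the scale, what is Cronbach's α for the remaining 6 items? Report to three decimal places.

α = 0.542

Remaining items: Item 1, Item 2, Item 3, Item 4, Item 5, Item 6 (k = 6).
Σσ²ᵢ = 2.62 + 2.19 + 0.58 + 1.66 + 2.40 + 1.96 = 11.41
σ²_T = 11.41 + 2 × 4.70 = 20.81
α (item deleted) = (6/5)·(1 − 11.41/20.81) = 0.542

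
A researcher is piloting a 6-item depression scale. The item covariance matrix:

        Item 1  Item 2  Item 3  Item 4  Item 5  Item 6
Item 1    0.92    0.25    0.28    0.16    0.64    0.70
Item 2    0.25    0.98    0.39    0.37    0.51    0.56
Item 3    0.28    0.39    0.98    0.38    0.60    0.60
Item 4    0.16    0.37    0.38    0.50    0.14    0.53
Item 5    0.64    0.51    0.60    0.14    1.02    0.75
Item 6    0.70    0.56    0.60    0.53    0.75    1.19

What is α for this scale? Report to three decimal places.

α = 0.853

Σσᵢ² = 0.92 + 0.98 + 0.98 + 0.50 + 1.02 + 1.19 = 5.59
Sum of the distinct covariances = 6.86
Var(T) = 5.59 + 2 × 6.86 = 19.31
α = (k/(k−1))·(1 − Σσᵢ²/Var(T)) = (6/5)·(1 − 5.59/19.31) = 0.853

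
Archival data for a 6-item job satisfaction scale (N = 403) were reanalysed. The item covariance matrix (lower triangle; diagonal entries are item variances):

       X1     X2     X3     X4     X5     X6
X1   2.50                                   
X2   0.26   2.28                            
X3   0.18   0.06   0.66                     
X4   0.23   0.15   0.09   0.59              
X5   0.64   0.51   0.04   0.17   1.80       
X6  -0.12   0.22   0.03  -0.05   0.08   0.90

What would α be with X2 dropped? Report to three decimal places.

Remaining items: X1, X3, X4, X5, X6 (k = 5).
Σσᵢ² = 2.50 + 0.66 + 0.59 + 1.80 + 0.90 = 6.45
σ²_total = 6.45 + 2 × 1.29 = 9.03
α (item deleted) = (5/4)·(1 − 6.45/9.03) = 0.357

α = 0.357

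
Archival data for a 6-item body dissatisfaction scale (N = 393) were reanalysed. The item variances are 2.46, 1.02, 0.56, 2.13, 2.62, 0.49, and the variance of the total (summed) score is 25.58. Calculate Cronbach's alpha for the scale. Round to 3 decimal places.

Cronbach's alpha = 0.765

Σσ²ᵢ = 2.46 + 1.02 + 0.56 + 2.13 + 2.62 + 0.49 = 9.28
α = (k/(k−1))·(1 − Σσ²ᵢ/σ²_T) = (6/5)·(1 − 9.28/25.58) = 0.765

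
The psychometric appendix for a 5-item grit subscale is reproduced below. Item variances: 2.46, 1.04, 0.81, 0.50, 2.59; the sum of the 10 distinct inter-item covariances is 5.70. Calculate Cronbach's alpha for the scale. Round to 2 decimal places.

Cronbach's alpha = 0.76

ΣVar(i) = 2.46 + 1.04 + 0.81 + 0.50 + 2.59 = 7.40
Sum of distinct covariances = 5.70
σ²_T = ΣVar(i) + 2·Σcov = 7.40 + 2 × 5.70 = 18.80
α = (5/4)·(1 − 7.40/18.80) = 0.76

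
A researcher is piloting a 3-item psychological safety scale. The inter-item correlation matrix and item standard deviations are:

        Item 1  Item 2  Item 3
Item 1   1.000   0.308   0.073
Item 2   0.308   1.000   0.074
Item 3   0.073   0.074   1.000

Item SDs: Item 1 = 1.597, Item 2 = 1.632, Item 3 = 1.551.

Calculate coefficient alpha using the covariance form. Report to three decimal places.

α = 0.353

Σσ²ᵢ = 1.597² + 1.632² + 1.551² = 7.6194
Covariances σ_ij = r_ij · s_i · s_j:
  σ(Item 1,Item 2) = 0.308 × 1.597 × 1.632 = 0.8027
  σ(Item 1,Item 3) = 0.073 × 1.597 × 1.551 = 0.1808
  σ(Item 2,Item 3) = 0.074 × 1.632 × 1.551 = 0.1873
σ²_T = Σσ²ᵢ + 2·Σσ_ij = 7.6194 + 2 × 1.1708 = 9.9610
α = (3/2)·(1 − 7.6194/9.9610) = 0.353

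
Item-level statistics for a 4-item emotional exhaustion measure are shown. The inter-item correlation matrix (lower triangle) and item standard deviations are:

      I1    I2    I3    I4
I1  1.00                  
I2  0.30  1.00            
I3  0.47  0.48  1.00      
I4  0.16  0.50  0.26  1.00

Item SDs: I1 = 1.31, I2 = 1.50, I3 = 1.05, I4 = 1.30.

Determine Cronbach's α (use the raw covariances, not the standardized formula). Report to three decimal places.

Cronbach's α = 0.687

Σσ²ᵢ = 1.31² + 1.50² + 1.05² + 1.30² = 6.7586
Covariances σ_ij = r_ij · s_i · s_j:
  σ(I1,I2) = 0.30 × 1.31 × 1.50 = 0.5895
  σ(I1,I3) = 0.47 × 1.31 × 1.05 = 0.6465
  σ(I1,I4) = 0.16 × 1.31 × 1.30 = 0.2725
  σ(I2,I3) = 0.48 × 1.50 × 1.05 = 0.7560
  σ(I2,I4) = 0.50 × 1.50 × 1.30 = 0.9750
  σ(I3,I4) = 0.26 × 1.05 × 1.30 = 0.3549
σ²_T = Σσ²ᵢ + 2·Σσ_ij = 6.7586 + 2 × 3.5944 = 13.9474
α = (4/3)·(1 − 6.7586/13.9474) = 0.687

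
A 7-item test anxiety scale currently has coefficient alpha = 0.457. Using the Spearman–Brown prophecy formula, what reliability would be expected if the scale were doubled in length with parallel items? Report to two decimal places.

Length factor m = 2
α' = m·α / (1 + (m−1)·α)
   = 2 × 0.457 / (1 + (2 − 1) × 0.457)
   = 0.9140 / 1.4570 = 0.63

predicted reliability = 0.63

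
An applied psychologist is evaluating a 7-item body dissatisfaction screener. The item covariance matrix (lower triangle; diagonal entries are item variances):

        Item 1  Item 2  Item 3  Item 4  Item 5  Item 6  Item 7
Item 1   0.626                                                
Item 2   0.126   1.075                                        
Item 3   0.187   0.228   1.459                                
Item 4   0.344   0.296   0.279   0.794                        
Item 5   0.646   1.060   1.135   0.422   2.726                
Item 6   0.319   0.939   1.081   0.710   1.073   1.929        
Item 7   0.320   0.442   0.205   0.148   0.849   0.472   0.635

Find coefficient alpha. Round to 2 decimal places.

Σσᵢ² = 0.626 + 1.075 + 1.459 + 0.794 + 2.726 + 1.929 + 0.635 = 9.244
Σ_{i<j} σ_ij = 11.281
Var(T) = 9.244 + 2 × 11.281 = 31.806
α = (k/(k−1))·(1 − Σσᵢ²/Var(T)) = (7/6)·(1 − 9.244/31.806) = 0.83

α = 0.83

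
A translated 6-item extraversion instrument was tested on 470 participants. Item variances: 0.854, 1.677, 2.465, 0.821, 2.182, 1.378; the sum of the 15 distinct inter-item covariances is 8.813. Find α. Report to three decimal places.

sum of item variances = 0.854 + 1.677 + 2.465 + 0.821 + 2.182 + 1.378 = 9.377
Sum of distinct covariances = 8.813
σ²_T = sum of item variances + 2·Σcov = 9.377 + 2 × 8.813 = 27.003
α = (6/5)·(1 − 9.377/27.003) = 0.783

α = 0.783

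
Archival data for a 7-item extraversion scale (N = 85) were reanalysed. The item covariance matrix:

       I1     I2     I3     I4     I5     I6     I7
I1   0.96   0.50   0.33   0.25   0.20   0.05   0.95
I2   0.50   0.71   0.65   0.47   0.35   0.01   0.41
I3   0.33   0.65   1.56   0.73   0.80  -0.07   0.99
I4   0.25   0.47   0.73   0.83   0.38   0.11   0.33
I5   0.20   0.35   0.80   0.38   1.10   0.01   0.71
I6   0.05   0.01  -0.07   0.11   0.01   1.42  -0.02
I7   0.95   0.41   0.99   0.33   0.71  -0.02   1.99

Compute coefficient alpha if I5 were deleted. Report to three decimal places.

Remaining items: I1, I2, I3, I4, I6, I7 (k = 6).
ΣVar(i) = 0.96 + 0.71 + 1.56 + 0.83 + 1.42 + 1.99 = 7.47
σ²_total = 7.47 + 2 × 5.69 = 18.85
α (item deleted) = (6/5)·(1 − 7.47/18.85) = 0.724

coefficient alpha = 0.724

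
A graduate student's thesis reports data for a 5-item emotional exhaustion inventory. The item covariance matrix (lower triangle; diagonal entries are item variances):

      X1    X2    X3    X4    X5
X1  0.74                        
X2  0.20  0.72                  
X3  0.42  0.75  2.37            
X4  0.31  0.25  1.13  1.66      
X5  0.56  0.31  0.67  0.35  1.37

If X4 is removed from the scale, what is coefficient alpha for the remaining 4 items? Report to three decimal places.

coefficient alpha = 0.704

Remaining items: X1, X2, X3, X5 (k = 4).
ΣVar(i) = 0.74 + 0.72 + 2.37 + 1.37 = 5.20
total variance = 5.20 + 2 × 2.91 = 11.02
α (item deleted) = (4/3)·(1 − 5.20/11.02) = 0.704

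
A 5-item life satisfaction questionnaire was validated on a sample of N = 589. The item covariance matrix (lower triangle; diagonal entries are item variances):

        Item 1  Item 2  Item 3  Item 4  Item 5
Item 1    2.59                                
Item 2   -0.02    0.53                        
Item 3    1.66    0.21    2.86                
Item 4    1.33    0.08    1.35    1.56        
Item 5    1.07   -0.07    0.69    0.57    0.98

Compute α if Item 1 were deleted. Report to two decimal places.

Remaining items: Item 2, Item 3, Item 4, Item 5 (k = 4).
Σσ²ᵢ = 0.53 + 2.86 + 1.56 + 0.98 = 5.93
σ²_total = 5.93 + 2 × 2.83 = 11.59
α (item deleted) = (4/3)·(1 − 5.93/11.59) = 0.65

α = 0.65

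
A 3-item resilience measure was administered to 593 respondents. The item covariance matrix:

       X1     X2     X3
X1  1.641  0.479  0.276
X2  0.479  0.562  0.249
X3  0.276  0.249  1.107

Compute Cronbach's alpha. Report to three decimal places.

α = 0.566

ΣVar(i) = 1.641 + 0.562 + 1.107 = 3.310
Sum of off-diagonal covariances = 1.004
total variance = 3.310 + 2 × 1.004 = 5.318
α = (k/(k−1))·(1 − ΣVar(i)/total variance) = (3/2)·(1 − 3.310/5.318) = 0.566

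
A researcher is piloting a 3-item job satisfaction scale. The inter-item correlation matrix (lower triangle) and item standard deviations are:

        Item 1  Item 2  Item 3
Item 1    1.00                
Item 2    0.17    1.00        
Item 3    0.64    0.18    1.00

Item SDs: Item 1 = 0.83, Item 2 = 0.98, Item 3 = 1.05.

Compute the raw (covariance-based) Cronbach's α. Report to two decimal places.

Σσ²ᵢ = 0.83² + 0.98² + 1.05² = 2.7518
Covariances σ_ij = r_ij · s_i · s_j:
  σ(Item 1,Item 2) = 0.17 × 0.83 × 0.98 = 0.1383
  σ(Item 1,Item 3) = 0.64 × 0.83 × 1.05 = 0.5578
  σ(Item 2,Item 3) = 0.18 × 0.98 × 1.05 = 0.1852
σ²_T = Σσ²ᵢ + 2·Σσ_ij = 2.7518 + 2 × 0.8813 = 4.5144
α = (3/2)·(1 − 2.7518/4.5144) = 0.59

α = 0.59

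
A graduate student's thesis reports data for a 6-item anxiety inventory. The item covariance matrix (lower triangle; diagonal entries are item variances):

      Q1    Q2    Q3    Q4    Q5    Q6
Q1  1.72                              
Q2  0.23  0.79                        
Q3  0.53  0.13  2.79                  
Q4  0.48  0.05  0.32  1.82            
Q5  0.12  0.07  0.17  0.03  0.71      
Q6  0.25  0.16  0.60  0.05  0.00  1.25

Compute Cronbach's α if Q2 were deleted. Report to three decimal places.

Remaining items: Q1, Q3, Q4, Q5, Q6 (k = 5).
ΣVar(i) = 1.72 + 2.79 + 1.82 + 0.71 + 1.25 = 8.29
Var(T) = 8.29 + 2 × 2.55 = 13.39
α (item deleted) = (5/4)·(1 − 8.29/13.39) = 0.476

α = 0.476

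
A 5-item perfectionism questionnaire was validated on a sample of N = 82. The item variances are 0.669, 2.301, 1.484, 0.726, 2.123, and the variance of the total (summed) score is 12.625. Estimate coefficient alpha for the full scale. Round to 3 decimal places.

coefficient alpha = 0.527

sum of item variances = 0.669 + 2.301 + 1.484 + 0.726 + 2.123 = 7.303
α = (k/(k−1))·(1 − sum of item variances/total variance) = (5/4)·(1 − 7.303/12.625) = 0.527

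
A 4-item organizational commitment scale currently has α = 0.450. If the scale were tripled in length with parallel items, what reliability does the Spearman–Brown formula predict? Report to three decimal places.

predicted reliability = 0.711

Length factor m = 3
α' = m·α / (1 + (m−1)·α)
   = 3 × 0.450 / (1 + (3 − 1) × 0.450)
   = 1.3500 / 1.9000 = 0.711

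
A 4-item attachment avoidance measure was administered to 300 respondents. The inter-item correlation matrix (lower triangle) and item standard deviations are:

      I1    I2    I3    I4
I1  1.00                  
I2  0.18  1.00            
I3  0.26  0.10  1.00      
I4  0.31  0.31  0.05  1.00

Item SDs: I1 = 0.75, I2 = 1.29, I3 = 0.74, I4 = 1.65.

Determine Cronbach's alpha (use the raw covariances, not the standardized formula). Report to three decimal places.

α = 0.474

Σσ²ᵢ = 0.75² + 1.29² + 0.74² + 1.65² = 5.4967
Covariances σ_ij = r_ij · s_i · s_j:
  σ(I1,I2) = 0.18 × 0.75 × 1.29 = 0.1742
  σ(I1,I3) = 0.26 × 0.75 × 0.74 = 0.1443
  σ(I1,I4) = 0.31 × 0.75 × 1.65 = 0.3836
  σ(I2,I3) = 0.10 × 1.29 × 0.74 = 0.0955
  σ(I2,I4) = 0.31 × 1.29 × 1.65 = 0.6598
  σ(I3,I4) = 0.05 × 0.74 × 1.65 = 0.0610
σ²_T = Σσ²ᵢ + 2·Σσ_ij = 5.4967 + 2 × 1.5184 = 8.5335
α = (4/3)·(1 − 5.4967/8.5335) = 0.474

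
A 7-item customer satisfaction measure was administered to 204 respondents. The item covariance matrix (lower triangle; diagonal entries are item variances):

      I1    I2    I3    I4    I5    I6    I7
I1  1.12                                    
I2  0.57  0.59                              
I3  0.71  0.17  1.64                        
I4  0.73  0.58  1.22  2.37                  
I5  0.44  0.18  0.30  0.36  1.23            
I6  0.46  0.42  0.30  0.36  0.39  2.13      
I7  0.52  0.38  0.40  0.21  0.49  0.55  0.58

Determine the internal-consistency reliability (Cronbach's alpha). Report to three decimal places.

ΣVar(i) = 1.12 + 0.59 + 1.64 + 2.37 + 1.23 + 2.13 + 0.58 = 9.66
Sum of the distinct covariances = 9.74
Var(T) = 9.66 + 2 × 9.74 = 29.14
α = (k/(k−1))·(1 − ΣVar(i)/Var(T)) = (7/6)·(1 − 9.66/29.14) = 0.780

Cronbach's alpha = 0.780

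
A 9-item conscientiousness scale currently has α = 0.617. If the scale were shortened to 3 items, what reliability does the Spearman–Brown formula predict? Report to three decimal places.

Length factor m = 3/9 = 0.3333
α' = m·α / (1 − (1−m)·α)
   = 3/9 × 0.617 / (1 − (1 − 3/9) × 0.617)
   = 0.2057 / 0.5887 = 0.349

predicted reliability = 0.349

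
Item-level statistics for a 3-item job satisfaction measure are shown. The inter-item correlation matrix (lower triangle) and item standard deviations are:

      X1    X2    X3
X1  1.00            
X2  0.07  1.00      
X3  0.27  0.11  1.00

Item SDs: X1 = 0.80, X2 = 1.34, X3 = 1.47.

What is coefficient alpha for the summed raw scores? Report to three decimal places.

α = 0.314

Σσ²ᵢ = 0.80² + 1.34² + 1.47² = 4.5965
Covariances σ_ij = r_ij · s_i · s_j:
  σ(X1,X2) = 0.07 × 0.80 × 1.34 = 0.0750
  σ(X1,X3) = 0.27 × 0.80 × 1.47 = 0.3175
  σ(X2,X3) = 0.11 × 1.34 × 1.47 = 0.2167
σ²_T = Σσ²ᵢ + 2·Σσ_ij = 4.5965 + 2 × 0.6092 = 5.8149
α = (3/2)·(1 − 4.5965/5.8149) = 0.314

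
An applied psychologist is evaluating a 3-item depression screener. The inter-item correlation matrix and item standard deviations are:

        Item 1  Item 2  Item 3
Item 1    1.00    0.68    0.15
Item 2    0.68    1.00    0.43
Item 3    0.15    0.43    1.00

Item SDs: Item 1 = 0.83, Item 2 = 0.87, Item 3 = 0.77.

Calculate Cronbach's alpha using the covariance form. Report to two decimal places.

Cronbach's alpha = 0.69

Σσ²ᵢ = 0.83² + 0.87² + 0.77² = 2.0387
Covariances σ_ij = r_ij · s_i · s_j:
  σ(Item 1,Item 2) = 0.68 × 0.83 × 0.87 = 0.4910
  σ(Item 1,Item 3) = 0.15 × 0.83 × 0.77 = 0.0959
  σ(Item 2,Item 3) = 0.43 × 0.87 × 0.77 = 0.2881
σ²_T = Σσ²ᵢ + 2·Σσ_ij = 2.0387 + 2 × 0.8750 = 3.7887
α = (3/2)·(1 − 2.0387/3.7887) = 0.69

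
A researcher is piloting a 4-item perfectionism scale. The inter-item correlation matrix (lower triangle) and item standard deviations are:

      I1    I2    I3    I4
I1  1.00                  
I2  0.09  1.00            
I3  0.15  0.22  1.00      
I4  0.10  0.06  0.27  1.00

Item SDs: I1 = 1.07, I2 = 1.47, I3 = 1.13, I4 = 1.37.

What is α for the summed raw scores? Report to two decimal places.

Σσ²ᵢ = 1.07² + 1.47² + 1.13² + 1.37² = 6.4596
Covariances σ_ij = r_ij · s_i · s_j:
  σ(I1,I2) = 0.09 × 1.07 × 1.47 = 0.1416
  σ(I1,I3) = 0.15 × 1.07 × 1.13 = 0.1814
  σ(I1,I4) = 0.10 × 1.07 × 1.37 = 0.1466
  σ(I2,I3) = 0.22 × 1.47 × 1.13 = 0.3654
  σ(I2,I4) = 0.06 × 1.47 × 1.37 = 0.1208
  σ(I3,I4) = 0.27 × 1.13 × 1.37 = 0.4180
σ²_T = Σσ²ᵢ + 2·Σσ_ij = 6.4596 + 2 × 1.3738 = 9.2072
α = (4/3)·(1 − 6.4596/9.2072) = 0.40

α = 0.40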